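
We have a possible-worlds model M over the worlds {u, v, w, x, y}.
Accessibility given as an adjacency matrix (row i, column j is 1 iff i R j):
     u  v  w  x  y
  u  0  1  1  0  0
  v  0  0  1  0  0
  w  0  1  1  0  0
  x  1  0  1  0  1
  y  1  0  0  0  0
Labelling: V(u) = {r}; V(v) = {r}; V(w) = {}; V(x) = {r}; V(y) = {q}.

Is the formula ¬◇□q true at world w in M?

Yes

Recall that □ψ holds at a world iff ψ holds at every accessible world, and ◇ψ holds iff ψ holds at some accessible world.
At w: ◇□q is false, so ¬◇□q is true.
  At w: ◇□q requires □q at some successor in {v, w}.
    At v: □q is false.
    At w: □q is false.
  So ◇□q is false at w.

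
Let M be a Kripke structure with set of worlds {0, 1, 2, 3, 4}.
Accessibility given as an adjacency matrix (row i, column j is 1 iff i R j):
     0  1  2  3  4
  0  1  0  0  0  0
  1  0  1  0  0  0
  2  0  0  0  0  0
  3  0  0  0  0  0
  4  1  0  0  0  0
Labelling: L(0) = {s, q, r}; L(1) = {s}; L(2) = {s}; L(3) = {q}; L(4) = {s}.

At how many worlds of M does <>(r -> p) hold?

Let φ = <>(r -> p). Evaluate φ at each world:
  0 (successors {0}): φ is false.
  1 (successors {1}): φ is true.
  2 (successors ∅): φ is false.
  3 (successors ∅): φ is false.
  4 (successors {0}): φ is false.
For instance, at 1:
  At 1: <>(r -> p) requires r -> p at some successor in {1}.
    r -> p holds at 1, so <>(r -> p) is true at 1.
Satisfying worlds: {1}

1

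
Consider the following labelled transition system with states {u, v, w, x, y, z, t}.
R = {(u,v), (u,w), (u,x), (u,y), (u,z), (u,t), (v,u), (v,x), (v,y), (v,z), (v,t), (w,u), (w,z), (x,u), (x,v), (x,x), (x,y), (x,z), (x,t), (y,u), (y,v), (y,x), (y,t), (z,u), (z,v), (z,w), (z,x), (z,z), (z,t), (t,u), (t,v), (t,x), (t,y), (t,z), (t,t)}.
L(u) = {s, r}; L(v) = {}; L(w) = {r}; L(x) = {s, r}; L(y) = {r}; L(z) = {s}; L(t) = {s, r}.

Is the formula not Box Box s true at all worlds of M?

Let φ = not Box Box s. Evaluate φ at each world:
  u (successors {v, w, x, y, z, t}): φ is true.
  v (successors {u, x, y, z, t}): φ is true.
  w (successors {u, z}): φ is true.
  x (successors {u, v, x, y, z, t}): φ is true.
  y (successors {u, v, x, t}): φ is true.
  z (successors {u, v, w, x, z, t}): φ is true.
  t (successors {u, v, x, y, z, t}): φ is true.
For instance, at v:
  At v: Box Box s is false, so not Box Box s is true.
    At v: Box Box s requires Box s at every successor {u, x, y, z, t}.
      Box s fails at u, so Box Box s is false at v.

Yes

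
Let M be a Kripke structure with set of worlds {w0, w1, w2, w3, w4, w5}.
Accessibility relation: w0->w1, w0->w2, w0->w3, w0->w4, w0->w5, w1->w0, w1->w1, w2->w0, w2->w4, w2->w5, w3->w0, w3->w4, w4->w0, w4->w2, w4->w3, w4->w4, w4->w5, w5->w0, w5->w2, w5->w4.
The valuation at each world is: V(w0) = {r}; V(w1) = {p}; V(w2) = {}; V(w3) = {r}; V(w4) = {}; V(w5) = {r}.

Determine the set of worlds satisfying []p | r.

Recall that []ψ holds at a world iff ψ holds at every accessible world, and <>ψ holds iff ψ holds at some accessible world.
Let φ = []p | r. Evaluate φ at each world:
  w0 (successors {w1, w2, w3, w4, w5}): φ is true.
  w1 (successors {w0, w1}): φ is false.
  w2 (successors {w0, w4, w5}): φ is false.
  w3 (successors {w0, w4}): φ is true.
  w4 (successors {w0, w2, w3, w4, w5}): φ is false.
  w5 (successors {w0, w2, w4}): φ is true.
For instance, at w0:
  At w0: []p is false, r is true, so []p | r is true.
    At w0: []p requires p at every successor {w1, w2, w3, w4, w5}.
      p fails at w2, so []p is false at w0.
Satisfying worlds: {w0, w3, w5}

w0, w3, w5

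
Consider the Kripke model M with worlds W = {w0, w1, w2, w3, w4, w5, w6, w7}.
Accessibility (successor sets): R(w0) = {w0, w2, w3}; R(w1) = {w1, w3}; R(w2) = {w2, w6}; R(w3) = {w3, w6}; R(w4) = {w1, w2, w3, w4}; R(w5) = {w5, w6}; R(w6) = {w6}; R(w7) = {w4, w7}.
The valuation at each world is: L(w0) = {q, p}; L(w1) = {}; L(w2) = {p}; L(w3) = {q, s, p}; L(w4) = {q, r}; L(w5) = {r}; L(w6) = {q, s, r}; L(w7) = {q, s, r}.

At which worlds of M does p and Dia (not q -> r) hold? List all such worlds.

Recall that Dia ψ holds at a world iff ψ holds at some accessible world.
Let φ = p and Dia (not q -> r). Evaluate φ at each world:
  w0 (successors {w0, w2, w3}): φ is true.
  w1 (successors {w1, w3}): φ is false.
  w2 (successors {w2, w6}): φ is true.
  w3 (successors {w3, w6}): φ is true.
  w4 (successors {w1, w2, w3, w4}): φ is false.
  w5 (successors {w5, w6}): φ is false.
  w6 (successors {w6}): φ is false.
  w7 (successors {w4, w7}): φ is false.
For instance, at w7:
  At w7: p is false, Dia (not q -> r) is true, so p and Dia (not q -> r) is false.
    At w7: Dia (not q -> r) requires not q -> r at some successor in {w4, w7}.
      not q -> r holds at w4, so Dia (not q -> r) is true at w7.
Satisfying worlds: {w0, w2, w3}

w0, w2, w3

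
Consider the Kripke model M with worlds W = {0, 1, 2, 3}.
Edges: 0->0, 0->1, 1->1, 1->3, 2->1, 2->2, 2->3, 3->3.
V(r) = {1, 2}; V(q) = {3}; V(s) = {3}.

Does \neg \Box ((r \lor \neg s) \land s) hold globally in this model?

Let φ = \neg \Box ((r \lor \neg s) \land s). Evaluate φ at each world:
  0 (successors {0, 1}): φ is true.
  1 (successors {1, 3}): φ is true.
  2 (successors {1, 2, 3}): φ is true.
  3 (successors {3}): φ is true.
For instance, at 2:
  At 2: \Box ((r \lor \neg s) \land s) is false, so \neg \Box ((r \lor \neg s) \land s) is true.
    At 2: \Box ((r \lor \neg s) \land s) requires (r \lor \neg s) \land s at every successor {1, 2, 3}.
      (r \lor \neg s) \land s fails at 1, so \Box ((r \lor \neg s) \land s) is false at 2.

Yes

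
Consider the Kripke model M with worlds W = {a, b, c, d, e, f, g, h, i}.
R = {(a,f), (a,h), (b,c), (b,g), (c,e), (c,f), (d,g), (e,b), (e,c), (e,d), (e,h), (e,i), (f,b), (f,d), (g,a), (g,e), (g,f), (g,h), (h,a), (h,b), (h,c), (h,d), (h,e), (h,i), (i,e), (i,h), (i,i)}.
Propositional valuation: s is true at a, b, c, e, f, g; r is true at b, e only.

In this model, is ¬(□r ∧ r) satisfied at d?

Yes

Recall that □ψ holds at a world iff ψ holds at every accessible world, and ◇ψ holds iff ψ holds at some accessible world.
At d: □r ∧ r is false, so ¬(□r ∧ r) is true.
  At d: □r is false, r is false, so □r ∧ r is false.
    At d: □r requires r at every successor {g}.
      r fails at g, so □r is false at d.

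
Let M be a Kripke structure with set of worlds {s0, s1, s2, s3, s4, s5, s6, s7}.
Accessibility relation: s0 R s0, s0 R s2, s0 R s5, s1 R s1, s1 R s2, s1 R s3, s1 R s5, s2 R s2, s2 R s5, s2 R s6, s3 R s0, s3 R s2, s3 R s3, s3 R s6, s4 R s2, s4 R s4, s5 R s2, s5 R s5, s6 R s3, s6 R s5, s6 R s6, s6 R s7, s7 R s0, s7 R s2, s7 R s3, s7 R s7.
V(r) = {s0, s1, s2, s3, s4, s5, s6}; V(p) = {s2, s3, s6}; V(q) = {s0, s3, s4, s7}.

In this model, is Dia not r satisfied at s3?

No

At s3: Dia not r requires not r at some successor in {s0, s2, s3, s6}.
  At s0: not r is false.
  At s2: not r is false.
  At s3: not r is false.
  At s6: not r is false.
So Dia not r is false at s3.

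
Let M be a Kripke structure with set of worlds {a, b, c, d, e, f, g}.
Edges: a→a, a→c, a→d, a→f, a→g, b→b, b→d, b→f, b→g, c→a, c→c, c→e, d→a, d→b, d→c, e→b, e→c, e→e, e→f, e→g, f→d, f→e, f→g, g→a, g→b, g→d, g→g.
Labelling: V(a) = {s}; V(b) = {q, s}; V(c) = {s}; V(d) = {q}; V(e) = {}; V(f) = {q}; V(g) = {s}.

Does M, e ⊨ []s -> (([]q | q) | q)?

Recall that []ψ holds at a world iff ψ holds at every accessible world, and <>ψ holds iff ψ holds at some accessible world.
At e: []s is false, ([]q | q) | q is false, so []s -> (([]q | q) | q) is true.
  At e: []s requires s at every successor {b, c, e, f, g}.
    s fails at e, so []s is false at e.
  At e: []q | q is false, q is false, so ([]q | q) | q is false.
    At e: []q is false, q is false, so []q | q is false.
      At e: []q requires q at every successor {b, c, e, f, g}.
        q fails at c, so []q is false at e.

Yes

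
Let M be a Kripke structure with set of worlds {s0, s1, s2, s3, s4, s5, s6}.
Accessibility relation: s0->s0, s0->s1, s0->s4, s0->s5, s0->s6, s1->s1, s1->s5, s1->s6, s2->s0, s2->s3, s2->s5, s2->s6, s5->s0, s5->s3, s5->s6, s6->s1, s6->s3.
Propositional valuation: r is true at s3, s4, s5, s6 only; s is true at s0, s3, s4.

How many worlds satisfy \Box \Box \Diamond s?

Let φ = \Box \Box \Diamond s. Evaluate φ at each world:
  s0 (successors {s0, s1, s4, s5, s6}): φ is false.
  s1 (successors {s1, s5, s6}): φ is false.
  s2 (successors {s0, s3, s5, s6}): φ is false.
  s3 (successors ∅): φ is true.
  s4 (successors ∅): φ is true.
  s5 (successors {s0, s3, s6}): φ is false.
  s6 (successors {s1, s3}): φ is false.
For instance, at s6:
  At s6: \Box \Box \Diamond s requires \Box \Diamond s at every successor {s1, s3}.
    \Box \Diamond s fails at s1, so \Box \Box \Diamond s is false at s6.
      At s1: \Box \Diamond s requires \Diamond s at every successor {s1, s5, s6}.
        \Diamond s fails at s1, so \Box \Diamond s is false at s1.
Satisfying worlds: {s3, s4}

2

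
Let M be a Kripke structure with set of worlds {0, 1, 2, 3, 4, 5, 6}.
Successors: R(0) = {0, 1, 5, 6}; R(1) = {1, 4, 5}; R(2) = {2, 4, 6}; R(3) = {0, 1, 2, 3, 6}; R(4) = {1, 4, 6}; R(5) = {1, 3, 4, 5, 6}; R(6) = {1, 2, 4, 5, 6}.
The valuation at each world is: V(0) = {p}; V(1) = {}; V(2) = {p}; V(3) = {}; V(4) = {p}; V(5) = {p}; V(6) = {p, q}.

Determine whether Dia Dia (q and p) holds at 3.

At 3: Dia Dia (q and p) requires Dia (q and p) at some successor in {0, 1, 2, 3, 6}.
  Dia (q and p) holds at 0, so Dia Dia (q and p) is true at 3.
    At 0: Dia (q and p) requires q and p at some successor in {0, 1, 5, 6}.
      q and p holds at 6, so Dia (q and p) is true at 0.

Yes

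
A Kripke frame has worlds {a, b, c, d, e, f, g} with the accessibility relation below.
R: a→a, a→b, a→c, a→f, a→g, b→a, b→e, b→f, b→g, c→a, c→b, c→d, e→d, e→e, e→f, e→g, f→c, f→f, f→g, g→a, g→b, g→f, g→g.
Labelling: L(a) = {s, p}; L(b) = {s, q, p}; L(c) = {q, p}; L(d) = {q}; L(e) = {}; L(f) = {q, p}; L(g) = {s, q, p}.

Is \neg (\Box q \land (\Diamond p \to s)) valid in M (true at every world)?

No

Recall that \Box ψ holds at a world iff ψ holds at every accessible world, and \Diamond ψ holds iff ψ holds at some accessible world.
Let φ = \neg (\Box q \land (\Diamond p \to s)). Evaluate φ at each world:
  a (successors {a, b, c, f, g}): φ is true.
  b (successors {a, e, f, g}): φ is true.
  c (successors {a, b, d}): φ is true.
  d (successors ∅): φ is false.
  e (successors {d, e, f, g}): φ is true.
  f (successors {c, f, g}): φ is true.
  g (successors {a, b, f, g}): φ is true.
Detail at d (counterexample):
  At d: \Box q \land (\Diamond p \to s) is true, so \neg (\Box q \land (\Diamond p \to s)) is false.
    At d: \Box q is true, \Diamond p \to s is true, so \Box q \land (\Diamond p \to s) is true.
      At d: no accessible worlds, so \Box q holds vacuously.
      At d: \Diamond p is false, s is false, so \Diamond p \to s is true.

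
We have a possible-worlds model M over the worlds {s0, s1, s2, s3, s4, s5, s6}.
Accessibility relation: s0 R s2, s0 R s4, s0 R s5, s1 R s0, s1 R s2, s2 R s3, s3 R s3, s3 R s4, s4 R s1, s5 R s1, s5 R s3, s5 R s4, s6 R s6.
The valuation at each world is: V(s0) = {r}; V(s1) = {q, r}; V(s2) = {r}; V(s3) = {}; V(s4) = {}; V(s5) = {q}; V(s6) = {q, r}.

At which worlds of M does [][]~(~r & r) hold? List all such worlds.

s0, s1, s2, s3, s4, s5, s6

Let φ = [][]~(~r & r). Evaluate φ at each world:
  s0 (successors {s2, s4, s5}): φ is true.
  s1 (successors {s0, s2}): φ is true.
  s2 (successors {s3}): φ is true.
  s3 (successors {s3, s4}): φ is true.
  s4 (successors {s1}): φ is true.
  s5 (successors {s1, s3, s4}): φ is true.
  s6 (successors {s6}): φ is true.
For instance, at s2:
  At s2: [][]~(~r & r) requires []~(~r & r) at every successor {s3}.
      At s3: []~(~r & r) requires ~(~r & r) at every successor {s3, s4}.
        At s3: ~(~r & r) is true.
        At s4: ~(~r & r) is true.
      So []~(~r & r) is true at s3.
  So [][]~(~r & r) is true at s2.
Satisfying worlds: {s0, s1, s2, s3, s4, s5, s6}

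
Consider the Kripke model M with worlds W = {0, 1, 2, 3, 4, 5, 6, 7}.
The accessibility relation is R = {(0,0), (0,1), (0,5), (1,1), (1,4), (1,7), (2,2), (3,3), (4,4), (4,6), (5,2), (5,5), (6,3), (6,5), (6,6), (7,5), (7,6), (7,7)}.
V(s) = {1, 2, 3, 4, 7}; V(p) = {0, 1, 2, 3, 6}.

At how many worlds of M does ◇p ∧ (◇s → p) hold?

Recall that ◇ψ holds at a world iff ψ holds at some accessible world.
Let φ = ◇p ∧ (◇s → p). Evaluate φ at each world:
  0 (successors {0, 1, 5}): φ is true.
  1 (successors {1, 4, 7}): φ is true.
  2 (successors {2}): φ is true.
  3 (successors {3}): φ is true.
  4 (successors {4, 6}): φ is false.
  5 (successors {2, 5}): φ is false.
  6 (successors {3, 5, 6}): φ is true.
  7 (successors {5, 6, 7}): φ is false.
For instance, at 3:
  At 3: ◇p is true, ◇s → p is true, so ◇p ∧ (◇s → p) is true.
    At 3: ◇p requires p at some successor in {3}.
      p holds at 3, so ◇p is true at 3.
    At 3: ◇s is true, p is true, so ◇s → p is true.
      At 3: ◇s requires s at some successor in {3}.
        s holds at 3, so ◇s is true at 3.
Satisfying worlds: {0, 1, 2, 3, 6}

5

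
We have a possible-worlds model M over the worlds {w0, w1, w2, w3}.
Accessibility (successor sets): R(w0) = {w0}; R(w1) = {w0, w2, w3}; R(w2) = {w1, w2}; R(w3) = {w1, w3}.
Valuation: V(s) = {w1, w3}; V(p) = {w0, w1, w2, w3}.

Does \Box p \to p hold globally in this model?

Yes

Let φ = \Box p \to p. Evaluate φ at each world:
  w0 (successors {w0}): φ is true.
  w1 (successors {w0, w2, w3}): φ is true.
  w2 (successors {w1, w2}): φ is true.
  w3 (successors {w1, w3}): φ is true.
For instance, at w2:
  At w2: \Box p is true, p is true, so \Box p \to p is true.
    At w2: \Box p requires p at every successor {w1, w2}.
      At w1: p is true.
      At w2: p is true.
    So \Box p is true at w2.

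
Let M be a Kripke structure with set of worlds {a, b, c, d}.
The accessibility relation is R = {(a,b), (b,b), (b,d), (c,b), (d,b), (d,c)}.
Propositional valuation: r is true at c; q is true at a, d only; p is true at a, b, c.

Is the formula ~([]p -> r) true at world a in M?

Yes

At a: []p -> r is false, so ~([]p -> r) is true.
  At a: []p is true, r is false, so []p -> r is false.
    At a: []p requires p at every successor {b}.
      At b: p is true.
    So []p is true at a.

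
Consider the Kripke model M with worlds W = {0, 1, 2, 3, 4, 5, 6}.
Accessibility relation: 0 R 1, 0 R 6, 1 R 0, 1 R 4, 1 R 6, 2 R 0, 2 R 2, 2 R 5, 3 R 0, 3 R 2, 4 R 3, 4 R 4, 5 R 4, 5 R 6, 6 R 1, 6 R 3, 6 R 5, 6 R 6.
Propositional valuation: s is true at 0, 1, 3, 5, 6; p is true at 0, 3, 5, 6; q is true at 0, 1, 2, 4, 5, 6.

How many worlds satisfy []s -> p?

7

Let φ = []s -> p. Evaluate φ at each world:
  0 (successors {1, 6}): φ is true.
  1 (successors {0, 4, 6}): φ is true.
  2 (successors {0, 2, 5}): φ is true.
  3 (successors {0, 2}): φ is true.
  4 (successors {3, 4}): φ is true.
  5 (successors {4, 6}): φ is true.
  6 (successors {1, 3, 5, 6}): φ is true.
For instance, at 6:
  At 6: []s is true, p is true, so []s -> p is true.
    At 6: []s requires s at every successor {1, 3, 5, 6}.
      At 1: s is true.
      At 3: s is true.
      At 5: s is true.
      At 6: s is true.
    So []s is true at 6.
Satisfying worlds: {0, 1, 2, 3, 4, 5, 6}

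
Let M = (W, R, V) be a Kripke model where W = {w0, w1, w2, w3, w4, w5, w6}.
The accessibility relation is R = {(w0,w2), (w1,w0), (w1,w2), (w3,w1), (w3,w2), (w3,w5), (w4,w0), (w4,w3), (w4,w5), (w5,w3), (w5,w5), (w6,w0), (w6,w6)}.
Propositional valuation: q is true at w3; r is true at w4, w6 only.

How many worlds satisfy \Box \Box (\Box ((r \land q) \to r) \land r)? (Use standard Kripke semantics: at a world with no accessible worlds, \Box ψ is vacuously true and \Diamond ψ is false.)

2

Recall that \Box ψ holds at a world iff ψ holds at every accessible world, and \Diamond ψ holds iff ψ holds at some accessible world.
Let φ = \Box \Box (\Box ((r \land q) \to r) \land r). Evaluate φ at each world:
  w0 (successors {w2}): φ is true.
  w1 (successors {w0, w2}): φ is false.
  w2 (successors ∅): φ is true.
  w3 (successors {w1, w2, w5}): φ is false.
  w4 (successors {w0, w3, w5}): φ is false.
  w5 (successors {w3, w5}): φ is false.
  w6 (successors {w0, w6}): φ is false.
For instance, at w1:
  At w1: \Box \Box (\Box ((r \land q) \to r) \land r) requires \Box (\Box ((r \land q) \to r) \land r) at every successor {w0, w2}.
    \Box (\Box ((r \land q) \to r) \land r) fails at w0, so \Box \Box (\Box ((r \land q) \to r) \land r) is false at w1.
      At w0: \Box (\Box ((r \land q) \to r) \land r) requires \Box ((r \land q) \to r) \land r at every successor {w2}.
        \Box ((r \land q) \to r) \land r fails at w2, so \Box (\Box ((r \land q) \to r) \land r) is false at w0.
Satisfying worlds: {w0, w2}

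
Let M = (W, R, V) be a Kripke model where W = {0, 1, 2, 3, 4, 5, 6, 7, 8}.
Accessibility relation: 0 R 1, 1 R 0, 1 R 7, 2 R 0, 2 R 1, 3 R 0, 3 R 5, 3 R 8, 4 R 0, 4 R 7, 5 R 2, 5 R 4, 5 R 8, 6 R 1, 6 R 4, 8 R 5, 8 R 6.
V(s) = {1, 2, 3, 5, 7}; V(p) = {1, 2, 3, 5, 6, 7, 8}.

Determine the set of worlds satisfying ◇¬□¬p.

0, 1, 2, 3, 4, 5, 6, 8

Let φ = ◇¬□¬p. Evaluate φ at each world:
  0 (successors {1}): φ is true.
  1 (successors {0, 7}): φ is true.
  2 (successors {0, 1}): φ is true.
  3 (successors {0, 5, 8}): φ is true.
  4 (successors {0, 7}): φ is true.
  5 (successors {2, 4, 8}): φ is true.
  6 (successors {1, 4}): φ is true.
  7 (successors ∅): φ is false.
  8 (successors {5, 6}): φ is true.
For instance, at 4:
  At 4: ◇¬□¬p requires ¬□¬p at some successor in {0, 7}.
    ¬□¬p holds at 0, so ◇¬□¬p is true at 4.
      At 0: □¬p is false, so ¬□¬p is true.
Satisfying worlds: {0, 1, 2, 3, 4, 5, 6, 8}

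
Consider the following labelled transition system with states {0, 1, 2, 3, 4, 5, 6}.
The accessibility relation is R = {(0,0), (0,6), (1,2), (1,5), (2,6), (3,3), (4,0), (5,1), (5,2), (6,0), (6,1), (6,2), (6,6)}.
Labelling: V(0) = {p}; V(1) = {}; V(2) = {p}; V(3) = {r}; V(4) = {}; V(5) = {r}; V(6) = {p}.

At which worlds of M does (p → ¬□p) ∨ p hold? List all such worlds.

0, 1, 2, 3, 4, 5, 6

Let φ = (p → ¬□p) ∨ p. Evaluate φ at each world:
  0 (successors {0, 6}): φ is true.
  1 (successors {2, 5}): φ is true.
  2 (successors {6}): φ is true.
  3 (successors {3}): φ is true.
  4 (successors {0}): φ is true.
  5 (successors {1, 2}): φ is true.
  6 (successors {0, 1, 2, 6}): φ is true.
For instance, at 0:
  At 0: p → ¬□p is false, p is true, so (p → ¬□p) ∨ p is true.
    At 0: p is true, ¬□p is false, so p → ¬□p is false.
      At 0: □p is true, so ¬□p is false.
Satisfying worlds: {0, 1, 2, 3, 4, 5, 6}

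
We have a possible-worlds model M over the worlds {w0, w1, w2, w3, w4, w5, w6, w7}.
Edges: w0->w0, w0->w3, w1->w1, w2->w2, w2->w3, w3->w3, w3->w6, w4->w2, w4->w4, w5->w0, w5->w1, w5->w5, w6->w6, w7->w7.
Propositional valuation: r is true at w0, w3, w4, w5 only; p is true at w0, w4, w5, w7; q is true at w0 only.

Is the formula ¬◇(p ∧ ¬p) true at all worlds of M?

Let φ = ¬◇(p ∧ ¬p). Evaluate φ at each world:
  w0 (successors {w0, w3}): φ is true.
  w1 (successors {w1}): φ is true.
  w2 (successors {w2, w3}): φ is true.
  w3 (successors {w3, w6}): φ is true.
  w4 (successors {w2, w4}): φ is true.
  w5 (successors {w0, w1, w5}): φ is true.
  w6 (successors {w6}): φ is true.
  w7 (successors {w7}): φ is true.
For instance, at w4:
  At w4: ◇(p ∧ ¬p) is false, so ¬◇(p ∧ ¬p) is true.
    At w4: ◇(p ∧ ¬p) requires p ∧ ¬p at some successor in {w2, w4}.
      At w2: p ∧ ¬p is false.
      At w4: p ∧ ¬p is false.
    So ◇(p ∧ ¬p) is false at w4.

Yes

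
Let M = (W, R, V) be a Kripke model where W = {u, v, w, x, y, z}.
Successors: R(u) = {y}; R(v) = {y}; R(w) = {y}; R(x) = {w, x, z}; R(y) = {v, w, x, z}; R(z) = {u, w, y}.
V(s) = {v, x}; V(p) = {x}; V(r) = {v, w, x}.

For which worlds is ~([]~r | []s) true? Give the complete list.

x, y, z

Recall that []ψ holds at a world iff ψ holds at every accessible world, and <>ψ holds iff ψ holds at some accessible world.
Let φ = ~([]~r | []s). Evaluate φ at each world:
  u (successors {y}): φ is false.
  v (successors {y}): φ is false.
  w (successors {y}): φ is false.
  x (successors {w, x, z}): φ is true.
  y (successors {v, w, x, z}): φ is true.
  z (successors {u, w, y}): φ is true.
For instance, at w:
  At w: []~r | []s is true, so ~([]~r | []s) is false.
    At w: []~r is true, []s is false, so []~r | []s is true.
      At w: []~r requires ~r at every successor {y}.
        At y: ~r is true.
      So []~r is true at w.
      At w: []s requires s at every successor {y}.
        s fails at y, so []s is false at w.
Satisfying worlds: {x, y, z}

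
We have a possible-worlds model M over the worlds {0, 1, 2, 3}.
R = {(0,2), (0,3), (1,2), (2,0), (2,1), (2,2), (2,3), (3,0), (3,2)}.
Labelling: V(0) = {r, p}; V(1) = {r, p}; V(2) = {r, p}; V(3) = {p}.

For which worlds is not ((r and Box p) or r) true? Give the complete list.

3

Let φ = not ((r and Box p) or r). Evaluate φ at each world:
  0 (successors {2, 3}): φ is false.
  1 (successors {2}): φ is false.
  2 (successors {0, 1, 2, 3}): φ is false.
  3 (successors {0, 2}): φ is true.
For instance, at 2:
  At 2: (r and Box p) or r is true, so not ((r and Box p) or r) is false.
    At 2: r and Box p is true, r is true, so (r and Box p) or r is true.
      At 2: r is true, Box p is true, so r and Box p is true.
Satisfying worlds: {3}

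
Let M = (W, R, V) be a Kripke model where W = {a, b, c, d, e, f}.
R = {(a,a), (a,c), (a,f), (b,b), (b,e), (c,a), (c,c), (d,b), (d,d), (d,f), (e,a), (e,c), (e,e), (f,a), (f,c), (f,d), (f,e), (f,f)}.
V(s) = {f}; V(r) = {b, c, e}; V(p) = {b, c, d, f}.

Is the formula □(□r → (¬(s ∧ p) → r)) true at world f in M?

At f: □(□r → (¬(s ∧ p) → r)) requires □r → (¬(s ∧ p) → r) at every successor {a, c, d, e, f}.
  At a: □r → (¬(s ∧ p) → r) is true.
  At c: □r → (¬(s ∧ p) → r) is true.
  At d: □r → (¬(s ∧ p) → r) is true.
  At e: □r → (¬(s ∧ p) → r) is true.
  At f: □r → (¬(s ∧ p) → r) is true.
So □(□r → (¬(s ∧ p) → r)) is true at f.

Yes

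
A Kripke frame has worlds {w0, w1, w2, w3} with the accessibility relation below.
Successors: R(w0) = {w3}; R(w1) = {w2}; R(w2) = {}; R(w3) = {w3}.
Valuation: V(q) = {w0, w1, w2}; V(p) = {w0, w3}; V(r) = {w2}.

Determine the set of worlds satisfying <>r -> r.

Let φ = <>r -> r. Evaluate φ at each world:
  w0 (successors {w3}): φ is true.
  w1 (successors {w2}): φ is false.
  w2 (successors ∅): φ is true.
  w3 (successors {w3}): φ is true.
For instance, at w0:
  At w0: <>r is false, r is false, so <>r -> r is true.
    At w0: <>r requires r at some successor in {w3}.
      At w3: r is false.
    So <>r is false at w0.
Satisfying worlds: {w0, w2, w3}

w0, w2, w3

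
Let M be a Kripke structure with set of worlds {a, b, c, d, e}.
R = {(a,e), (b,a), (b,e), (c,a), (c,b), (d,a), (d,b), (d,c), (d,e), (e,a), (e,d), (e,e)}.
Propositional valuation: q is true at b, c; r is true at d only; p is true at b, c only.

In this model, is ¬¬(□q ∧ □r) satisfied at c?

No

Recall that □ψ holds at a world iff ψ holds at every accessible world, and ◇ψ holds iff ψ holds at some accessible world.
At c: ¬(□q ∧ □r) is true, so ¬¬(□q ∧ □r) is false.
  At c: □q ∧ □r is false, so ¬(□q ∧ □r) is true.
    At c: □q is false, □r is false, so □q ∧ □r is false.
      At c: □q requires q at every successor {a, b}.
        q fails at a, so □q is false at c.
      At c: □r requires r at every successor {a, b}.
        r fails at a, so □r is false at c.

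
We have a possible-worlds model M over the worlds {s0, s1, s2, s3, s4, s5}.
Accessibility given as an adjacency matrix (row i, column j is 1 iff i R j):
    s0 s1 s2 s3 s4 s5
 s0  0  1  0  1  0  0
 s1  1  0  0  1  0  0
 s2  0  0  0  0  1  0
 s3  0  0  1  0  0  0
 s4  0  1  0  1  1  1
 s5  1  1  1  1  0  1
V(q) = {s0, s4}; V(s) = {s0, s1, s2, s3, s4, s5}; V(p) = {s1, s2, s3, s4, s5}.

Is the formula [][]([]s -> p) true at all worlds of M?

No

Let φ = [][]([]s -> p). Evaluate φ at each world:
  s0 (successors {s1, s3}): φ is false.
  s1 (successors {s0, s3}): φ is true.
  s2 (successors {s4}): φ is true.
  s3 (successors {s2}): φ is true.
  s4 (successors {s1, s3, s4, s5}): φ is false.
  s5 (successors {s0, s1, s2, s3, s5}): φ is false.
Detail at s0 (counterexample):
  At s0: [][]([]s -> p) requires []([]s -> p) at every successor {s1, s3}.
    []([]s -> p) fails at s1, so [][]([]s -> p) is false at s0.
      At s1: []([]s -> p) requires []s -> p at every successor {s0, s3}.
        []s -> p fails at s0, so []([]s -> p) is false at s1.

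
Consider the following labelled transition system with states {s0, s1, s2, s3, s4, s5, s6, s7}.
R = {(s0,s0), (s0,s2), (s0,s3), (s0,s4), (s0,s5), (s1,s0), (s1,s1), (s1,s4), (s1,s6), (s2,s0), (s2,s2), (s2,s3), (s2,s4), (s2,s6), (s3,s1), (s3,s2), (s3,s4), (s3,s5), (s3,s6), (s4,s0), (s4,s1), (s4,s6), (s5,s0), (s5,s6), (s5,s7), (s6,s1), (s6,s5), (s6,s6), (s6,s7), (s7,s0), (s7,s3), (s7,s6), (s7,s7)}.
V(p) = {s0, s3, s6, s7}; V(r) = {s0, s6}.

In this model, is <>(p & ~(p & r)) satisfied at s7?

At s7: <>(p & ~(p & r)) requires p & ~(p & r) at some successor in {s0, s3, s6, s7}.
  p & ~(p & r) holds at s3, so <>(p & ~(p & r)) is true at s7.

Yes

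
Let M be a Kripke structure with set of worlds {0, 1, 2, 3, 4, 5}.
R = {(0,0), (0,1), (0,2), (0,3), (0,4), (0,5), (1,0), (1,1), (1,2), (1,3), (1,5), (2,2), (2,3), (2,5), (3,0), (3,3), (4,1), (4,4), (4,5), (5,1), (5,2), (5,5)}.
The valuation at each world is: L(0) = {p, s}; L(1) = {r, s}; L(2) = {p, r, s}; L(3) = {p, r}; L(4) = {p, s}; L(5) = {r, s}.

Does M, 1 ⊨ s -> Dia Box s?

At 1: s is true, Dia Box s is true, so s -> Dia Box s is true.
  At 1: Dia Box s requires Box s at some successor in {0, 1, 2, 3, 5}.
    Box s holds at 5, so Dia Box s is true at 1.
      At 5: Box s requires s at every successor {1, 2, 5}.
        At 1: s is true.
        At 2: s is true.
        At 5: s is true.
      So Box s is true at 5.

Yes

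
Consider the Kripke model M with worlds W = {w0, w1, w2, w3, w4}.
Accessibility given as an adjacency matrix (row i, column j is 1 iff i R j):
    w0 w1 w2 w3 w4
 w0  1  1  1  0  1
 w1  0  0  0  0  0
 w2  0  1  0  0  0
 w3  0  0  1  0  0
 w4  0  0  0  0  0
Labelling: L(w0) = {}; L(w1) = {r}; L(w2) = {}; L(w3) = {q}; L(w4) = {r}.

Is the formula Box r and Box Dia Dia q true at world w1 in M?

Yes

Recall that Box ψ holds at a world iff ψ holds at every accessible world, and Dia ψ holds iff ψ holds at some accessible world.
At w1: Box r is true, Box Dia Dia q is true, so Box r and Box Dia Dia q is true.
  At w1: no accessible worlds, so Box r holds vacuously.
  At w1: no accessible worlds, so Box Dia Dia q holds vacuously.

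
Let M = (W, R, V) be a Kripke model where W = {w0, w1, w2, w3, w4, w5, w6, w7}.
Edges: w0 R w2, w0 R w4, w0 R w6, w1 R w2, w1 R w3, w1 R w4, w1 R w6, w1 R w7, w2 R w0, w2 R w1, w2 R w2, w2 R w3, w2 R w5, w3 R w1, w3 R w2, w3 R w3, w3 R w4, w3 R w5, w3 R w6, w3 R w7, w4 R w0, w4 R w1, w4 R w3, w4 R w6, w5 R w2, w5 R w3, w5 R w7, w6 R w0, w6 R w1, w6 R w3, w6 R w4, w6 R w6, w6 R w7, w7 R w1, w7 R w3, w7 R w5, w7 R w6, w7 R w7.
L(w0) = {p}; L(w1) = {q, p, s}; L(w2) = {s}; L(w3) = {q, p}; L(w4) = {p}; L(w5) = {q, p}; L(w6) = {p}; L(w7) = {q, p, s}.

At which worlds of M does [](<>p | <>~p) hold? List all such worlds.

Let φ = [](<>p | <>~p). Evaluate φ at each world:
  w0 (successors {w2, w4, w6}): φ is true.
  w1 (successors {w2, w3, w4, w6, w7}): φ is true.
  w2 (successors {w0, w1, w2, w3, w5}): φ is true.
  w3 (successors {w1, w2, w3, w4, w5, w6, w7}): φ is true.
  w4 (successors {w0, w1, w3, w6}): φ is true.
  w5 (successors {w2, w3, w7}): φ is true.
  w6 (successors {w0, w1, w3, w4, w6, w7}): φ is true.
  w7 (successors {w1, w3, w5, w6, w7}): φ is true.
For instance, at w6:
  At w6: [](<>p | <>~p) requires <>p | <>~p at every successor {w0, w1, w3, w4, w6, w7}.
    At w0: <>p | <>~p is true.
    At w1: <>p | <>~p is true.
    At w3: <>p | <>~p is true.
    At w4: <>p | <>~p is true.
    At w6: <>p | <>~p is true.
    At w7: <>p | <>~p is true.
  So [](<>p | <>~p) is true at w6.
Satisfying worlds: {w0, w1, w2, w3, w4, w5, w6, w7}

w0, w1, w2, w3, w4, w5, w6, w7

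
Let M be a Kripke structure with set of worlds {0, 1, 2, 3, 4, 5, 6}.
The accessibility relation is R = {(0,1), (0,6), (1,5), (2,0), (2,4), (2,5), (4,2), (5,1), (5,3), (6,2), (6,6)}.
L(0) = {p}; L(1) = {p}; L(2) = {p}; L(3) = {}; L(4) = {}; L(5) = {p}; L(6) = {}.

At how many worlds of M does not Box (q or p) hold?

Let φ = not Box (q or p). Evaluate φ at each world:
  0 (successors {1, 6}): φ is true.
  1 (successors {5}): φ is false.
  2 (successors {0, 4, 5}): φ is true.
  3 (successors ∅): φ is false.
  4 (successors {2}): φ is false.
  5 (successors {1, 3}): φ is true.
  6 (successors {2, 6}): φ is true.
For instance, at 1:
  At 1: Box (q or p) is true, so not Box (q or p) is false.
    At 1: Box (q or p) requires q or p at every successor {5}.
      At 5: q or p is true.
    So Box (q or p) is true at 1.
Satisfying worlds: {0, 2, 5, 6}

4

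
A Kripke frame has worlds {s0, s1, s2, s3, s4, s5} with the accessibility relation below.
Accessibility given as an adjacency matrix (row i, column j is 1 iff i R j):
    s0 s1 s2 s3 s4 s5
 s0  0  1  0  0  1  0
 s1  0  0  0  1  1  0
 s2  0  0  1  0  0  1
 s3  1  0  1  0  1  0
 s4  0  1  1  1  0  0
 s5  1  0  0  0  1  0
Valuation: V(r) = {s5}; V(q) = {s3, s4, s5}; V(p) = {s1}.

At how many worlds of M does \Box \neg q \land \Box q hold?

Let φ = \Box \neg q \land \Box q. Evaluate φ at each world:
  s0 (successors {s1, s4}): φ is false.
  s1 (successors {s3, s4}): φ is false.
  s2 (successors {s2, s5}): φ is false.
  s3 (successors {s0, s2, s4}): φ is false.
  s4 (successors {s1, s2, s3}): φ is false.
  s5 (successors {s0, s4}): φ is false.
For instance, at s1:
  At s1: \Box \neg q is false, \Box q is true, so \Box \neg q \land \Box q is false.
    At s1: \Box \neg q requires \neg q at every successor {s3, s4}.
      \neg q fails at s3, so \Box \neg q is false at s1.
    At s1: \Box q requires q at every successor {s3, s4}.
      At s3: q is true.
      At s4: q is true.
    So \Box q is true at s1.
Satisfying worlds: none.

0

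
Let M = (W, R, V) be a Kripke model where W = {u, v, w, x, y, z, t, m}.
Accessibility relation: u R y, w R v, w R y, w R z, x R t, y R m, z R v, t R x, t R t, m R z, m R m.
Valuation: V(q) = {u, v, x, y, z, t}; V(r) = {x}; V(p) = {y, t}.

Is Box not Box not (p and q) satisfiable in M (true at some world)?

Yes

Recall that Box ψ holds at a world iff ψ holds at every accessible world, and Dia ψ holds iff ψ holds at some accessible world.
Let φ = Box not Box not (p and q). Evaluate φ at each world:
  u (successors {y}): φ is false.
  v (successors ∅): φ is true.
  w (successors {v, y, z}): φ is false.
  x (successors {t}): φ is true.
  y (successors {m}): φ is false.
  z (successors {v}): φ is false.
  t (successors {x, t}): φ is true.
  m (successors {z, m}): φ is false.
Detail at v (witness):
  At v: no accessible worlds, so Box not Box not (p and q) holds vacuously.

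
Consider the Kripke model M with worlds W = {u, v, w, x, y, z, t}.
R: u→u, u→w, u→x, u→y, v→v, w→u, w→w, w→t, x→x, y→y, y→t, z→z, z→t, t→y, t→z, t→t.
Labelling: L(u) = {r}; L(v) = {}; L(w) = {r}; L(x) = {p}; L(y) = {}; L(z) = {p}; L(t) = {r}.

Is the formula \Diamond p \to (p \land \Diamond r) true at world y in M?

At y: \Diamond p is false, p \land \Diamond r is false, so \Diamond p \to (p \land \Diamond r) is true.
  At y: \Diamond p requires p at some successor in {y, t}.
    At y: p is false.
    At t: p is false.
  So \Diamond p is false at y.
  At y: p is false, \Diamond r is true, so p \land \Diamond r is false.
    At y: \Diamond r requires r at some successor in {y, t}.
      r holds at t, so \Diamond r is true at y.

Yes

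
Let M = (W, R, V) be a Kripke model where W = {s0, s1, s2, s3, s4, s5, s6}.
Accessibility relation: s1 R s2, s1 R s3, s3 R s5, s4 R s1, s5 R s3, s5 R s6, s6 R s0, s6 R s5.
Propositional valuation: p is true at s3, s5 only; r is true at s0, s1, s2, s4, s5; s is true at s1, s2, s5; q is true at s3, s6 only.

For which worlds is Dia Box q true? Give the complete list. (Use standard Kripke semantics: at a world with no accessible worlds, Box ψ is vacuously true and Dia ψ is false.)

Let φ = Dia Box q. Evaluate φ at each world:
  s0 (successors ∅): φ is false.
  s1 (successors {s2, s3}): φ is true.
  s2 (successors ∅): φ is false.
  s3 (successors {s5}): φ is true.
  s4 (successors {s1}): φ is false.
  s5 (successors {s3, s6}): φ is false.
  s6 (successors {s0, s5}): φ is true.
For instance, at s5:
  At s5: Dia Box q requires Box q at some successor in {s3, s6}.
    At s3: Box q is false.
    At s6: Box q is false.
  So Dia Box q is false at s5.
Satisfying worlds: {s1, s3, s6}

s1, s3, s6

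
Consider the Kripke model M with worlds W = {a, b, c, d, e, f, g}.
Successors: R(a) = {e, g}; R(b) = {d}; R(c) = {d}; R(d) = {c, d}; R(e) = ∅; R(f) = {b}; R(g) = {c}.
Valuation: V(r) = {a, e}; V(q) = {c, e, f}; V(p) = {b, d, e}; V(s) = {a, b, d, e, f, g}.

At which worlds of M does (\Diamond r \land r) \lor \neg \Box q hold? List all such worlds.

a, b, c, d, f

Recall that \Box ψ holds at a world iff ψ holds at every accessible world, and \Diamond ψ holds iff ψ holds at some accessible world.
Let φ = (\Diamond r \land r) \lor \neg \Box q. Evaluate φ at each world:
  a (successors {e, g}): φ is true.
  b (successors {d}): φ is true.
  c (successors {d}): φ is true.
  d (successors {c, d}): φ is true.
  e (successors ∅): φ is false.
  f (successors {b}): φ is true.
  g (successors {c}): φ is false.
For instance, at f:
  At f: \Diamond r \land r is false, \neg \Box q is true, so (\Diamond r \land r) \lor \neg \Box q is true.
    At f: \Diamond r is false, r is false, so \Diamond r \land r is false.
      At f: \Diamond r requires r at some successor in {b}.
        At b: r is false.
      So \Diamond r is false at f.
    At f: \Box q is false, so \neg \Box q is true.
      At f: \Box q requires q at every successor {b}.
        q fails at b, so \Box q is false at f.
Satisfying worlds: {a, b, c, d, f}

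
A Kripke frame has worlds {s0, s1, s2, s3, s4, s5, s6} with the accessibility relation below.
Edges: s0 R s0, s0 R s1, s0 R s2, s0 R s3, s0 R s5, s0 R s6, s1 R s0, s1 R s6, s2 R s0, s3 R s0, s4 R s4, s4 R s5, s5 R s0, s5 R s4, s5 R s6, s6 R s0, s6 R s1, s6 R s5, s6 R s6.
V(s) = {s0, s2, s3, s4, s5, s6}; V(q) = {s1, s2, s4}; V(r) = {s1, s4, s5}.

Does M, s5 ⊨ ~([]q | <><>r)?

No

Recall that []ψ holds at a world iff ψ holds at every accessible world, and <>ψ holds iff ψ holds at some accessible world.
At s5: []q | <><>r is true, so ~([]q | <><>r) is false.
  At s5: []q is false, <><>r is true, so []q | <><>r is true.
    At s5: []q requires q at every successor {s0, s4, s6}.
      q fails at s0, so []q is false at s5.
    At s5: <><>r requires <>r at some successor in {s0, s4, s6}.
      <>r holds at s0, so <><>r is true at s5.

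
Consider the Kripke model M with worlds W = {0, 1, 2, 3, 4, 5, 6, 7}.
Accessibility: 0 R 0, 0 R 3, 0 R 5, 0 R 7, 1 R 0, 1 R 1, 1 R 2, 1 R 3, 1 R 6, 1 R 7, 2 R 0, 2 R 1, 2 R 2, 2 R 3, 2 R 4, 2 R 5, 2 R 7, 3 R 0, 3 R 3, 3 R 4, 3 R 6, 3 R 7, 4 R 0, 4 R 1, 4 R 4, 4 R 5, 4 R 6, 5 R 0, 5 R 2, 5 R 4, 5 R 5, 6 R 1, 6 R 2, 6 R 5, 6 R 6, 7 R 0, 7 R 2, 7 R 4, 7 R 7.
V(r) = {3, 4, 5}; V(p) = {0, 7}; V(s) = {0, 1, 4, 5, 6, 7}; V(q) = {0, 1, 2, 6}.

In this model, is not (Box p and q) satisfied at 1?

At 1: Box p and q is false, so not (Box p and q) is true.
  At 1: Box p is false, q is true, so Box p and q is false.
    At 1: Box p requires p at every successor {0, 1, 2, 3, 6, 7}.
      p fails at 1, so Box p is false at 1.

Yes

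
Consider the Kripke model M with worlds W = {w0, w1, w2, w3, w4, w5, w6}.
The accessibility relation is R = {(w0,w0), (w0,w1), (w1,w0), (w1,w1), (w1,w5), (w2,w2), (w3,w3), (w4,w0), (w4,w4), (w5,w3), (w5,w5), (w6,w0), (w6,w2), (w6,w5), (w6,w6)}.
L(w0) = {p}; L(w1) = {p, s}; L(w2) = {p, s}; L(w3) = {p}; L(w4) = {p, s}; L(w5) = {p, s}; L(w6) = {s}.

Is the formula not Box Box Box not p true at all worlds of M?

Let φ = not Box Box Box not p. Evaluate φ at each world:
  w0 (successors {w0, w1}): φ is true.
  w1 (successors {w0, w1, w5}): φ is true.
  w2 (successors {w2}): φ is true.
  w3 (successors {w3}): φ is true.
  w4 (successors {w0, w4}): φ is true.
  w5 (successors {w3, w5}): φ is true.
  w6 (successors {w0, w2, w5, w6}): φ is true.
For instance, at w3:
  At w3: Box Box Box not p is false, so not Box Box Box not p is true.
    At w3: Box Box Box not p requires Box Box not p at every successor {w3}.
      Box Box not p fails at w3, so Box Box Box not p is false at w3.

Yes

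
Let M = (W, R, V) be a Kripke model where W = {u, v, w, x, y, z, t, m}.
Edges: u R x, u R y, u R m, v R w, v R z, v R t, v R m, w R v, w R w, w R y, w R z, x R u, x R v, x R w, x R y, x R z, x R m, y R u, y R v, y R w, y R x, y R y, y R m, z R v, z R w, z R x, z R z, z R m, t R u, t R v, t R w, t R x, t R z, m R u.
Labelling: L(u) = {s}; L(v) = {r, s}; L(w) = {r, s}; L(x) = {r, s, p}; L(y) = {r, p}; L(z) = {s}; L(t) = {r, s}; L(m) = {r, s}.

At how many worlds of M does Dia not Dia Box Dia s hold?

0

Let φ = Dia not Dia Box Dia s. Evaluate φ at each world:
  u (successors {x, y, m}): φ is false.
  v (successors {w, z, t, m}): φ is false.
  w (successors {v, w, y, z}): φ is false.
  x (successors {u, v, w, y, z, m}): φ is false.
  y (successors {u, v, w, x, y, m}): φ is false.
  z (successors {v, w, x, z, m}): φ is false.
  t (successors {u, v, w, x, z}): φ is false.
  m (successors {u}): φ is false.
For instance, at w:
  At w: Dia not Dia Box Dia s requires not Dia Box Dia s at some successor in {v, w, y, z}.
    At v: not Dia Box Dia s is false.
    At w: not Dia Box Dia s is false.
    At y: not Dia Box Dia s is false.
    At z: not Dia Box Dia s is false.
  So Dia not Dia Box Dia s is false at w.
Satisfying worlds: none.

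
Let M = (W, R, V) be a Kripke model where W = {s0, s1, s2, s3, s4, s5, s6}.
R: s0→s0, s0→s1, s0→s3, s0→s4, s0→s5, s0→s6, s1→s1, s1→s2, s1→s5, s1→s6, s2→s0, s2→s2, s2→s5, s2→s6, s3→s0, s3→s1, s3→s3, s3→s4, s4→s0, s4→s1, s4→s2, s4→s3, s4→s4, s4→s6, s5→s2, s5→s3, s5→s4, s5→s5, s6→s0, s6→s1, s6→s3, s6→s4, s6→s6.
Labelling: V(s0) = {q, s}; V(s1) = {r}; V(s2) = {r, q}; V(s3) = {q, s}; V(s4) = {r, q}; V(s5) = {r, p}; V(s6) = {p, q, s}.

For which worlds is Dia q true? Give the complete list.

s0, s1, s2, s3, s4, s5, s6

Let φ = Dia q. Evaluate φ at each world:
  s0 (successors {s0, s1, s3, s4, s5, s6}): φ is true.
  s1 (successors {s1, s2, s5, s6}): φ is true.
  s2 (successors {s0, s2, s5, s6}): φ is true.
  s3 (successors {s0, s1, s3, s4}): φ is true.
  s4 (successors {s0, s1, s2, s3, s4, s6}): φ is true.
  s5 (successors {s2, s3, s4, s5}): φ is true.
  s6 (successors {s0, s1, s3, s4, s6}): φ is true.
For instance, at s0:
  At s0: Dia q requires q at some successor in {s0, s1, s3, s4, s5, s6}.
    q holds at s0, so Dia q is true at s0.
Satisfying worlds: {s0, s1, s2, s3, s4, s5, s6}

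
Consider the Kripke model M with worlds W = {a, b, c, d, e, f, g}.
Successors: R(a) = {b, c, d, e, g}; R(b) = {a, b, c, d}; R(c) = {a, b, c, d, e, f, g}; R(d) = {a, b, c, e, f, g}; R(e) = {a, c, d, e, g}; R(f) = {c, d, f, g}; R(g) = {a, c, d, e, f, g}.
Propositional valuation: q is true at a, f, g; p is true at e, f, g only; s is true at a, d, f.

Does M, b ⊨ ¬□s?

At b: □s is false, so ¬□s is true.
  At b: □s requires s at every successor {a, b, c, d}.
    s fails at b, so □s is false at b.

Yes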